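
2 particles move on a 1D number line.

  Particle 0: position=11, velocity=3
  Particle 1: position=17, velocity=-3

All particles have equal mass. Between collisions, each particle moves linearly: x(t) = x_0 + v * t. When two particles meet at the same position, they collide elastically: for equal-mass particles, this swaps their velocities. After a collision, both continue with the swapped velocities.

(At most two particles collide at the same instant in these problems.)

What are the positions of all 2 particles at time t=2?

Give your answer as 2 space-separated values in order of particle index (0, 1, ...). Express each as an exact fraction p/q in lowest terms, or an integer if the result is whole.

Collision at t=1: particles 0 and 1 swap velocities; positions: p0=14 p1=14; velocities now: v0=-3 v1=3
Advance to t=2 (no further collisions before then); velocities: v0=-3 v1=3; positions = 11 17

Answer: 11 17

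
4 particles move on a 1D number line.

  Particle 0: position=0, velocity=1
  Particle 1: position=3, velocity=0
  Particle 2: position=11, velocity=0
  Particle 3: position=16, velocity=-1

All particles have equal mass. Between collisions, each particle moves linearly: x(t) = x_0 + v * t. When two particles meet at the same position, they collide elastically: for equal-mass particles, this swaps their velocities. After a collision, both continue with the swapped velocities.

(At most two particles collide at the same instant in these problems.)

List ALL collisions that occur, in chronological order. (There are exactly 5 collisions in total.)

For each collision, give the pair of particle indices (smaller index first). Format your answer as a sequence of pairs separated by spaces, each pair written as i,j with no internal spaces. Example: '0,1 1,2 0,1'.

Collision at t=3: particles 0 and 1 swap velocities; positions: p0=3 p1=3 p2=11 p3=13; velocities now: v0=0 v1=1 v2=0 v3=-1
Collision at t=5: particles 2 and 3 swap velocities; positions: p0=3 p1=5 p2=11 p3=11; velocities now: v0=0 v1=1 v2=-1 v3=0
Collision at t=8: particles 1 and 2 swap velocities; positions: p0=3 p1=8 p2=8 p3=11; velocities now: v0=0 v1=-1 v2=1 v3=0
Collision at t=11: particles 2 and 3 swap velocities; positions: p0=3 p1=5 p2=11 p3=11; velocities now: v0=0 v1=-1 v2=0 v3=1
Collision at t=13: particles 0 and 1 swap velocities; positions: p0=3 p1=3 p2=11 p3=13; velocities now: v0=-1 v1=0 v2=0 v3=1

Answer: 0,1 2,3 1,2 2,3 0,1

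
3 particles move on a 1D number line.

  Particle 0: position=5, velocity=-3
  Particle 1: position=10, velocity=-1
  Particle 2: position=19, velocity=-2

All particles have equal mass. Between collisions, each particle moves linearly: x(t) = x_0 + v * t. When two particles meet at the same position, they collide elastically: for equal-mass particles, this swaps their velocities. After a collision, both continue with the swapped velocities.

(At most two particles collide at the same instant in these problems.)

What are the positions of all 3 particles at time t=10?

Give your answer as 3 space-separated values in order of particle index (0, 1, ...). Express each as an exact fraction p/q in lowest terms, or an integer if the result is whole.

Answer: -25 -1 0

Derivation:
Collision at t=9: particles 1 and 2 swap velocities; positions: p0=-22 p1=1 p2=1; velocities now: v0=-3 v1=-2 v2=-1
Advance to t=10 (no further collisions before then); velocities: v0=-3 v1=-2 v2=-1; positions = -25 -1 0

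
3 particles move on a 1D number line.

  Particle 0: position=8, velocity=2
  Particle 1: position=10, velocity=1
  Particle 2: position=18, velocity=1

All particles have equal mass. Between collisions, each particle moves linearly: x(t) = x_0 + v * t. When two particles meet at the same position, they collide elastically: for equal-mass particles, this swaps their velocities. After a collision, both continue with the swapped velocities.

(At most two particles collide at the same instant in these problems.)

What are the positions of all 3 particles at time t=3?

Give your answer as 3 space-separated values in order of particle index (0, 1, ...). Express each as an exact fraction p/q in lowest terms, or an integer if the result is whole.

Answer: 13 14 21

Derivation:
Collision at t=2: particles 0 and 1 swap velocities; positions: p0=12 p1=12 p2=20; velocities now: v0=1 v1=2 v2=1
Advance to t=3 (no further collisions before then); velocities: v0=1 v1=2 v2=1; positions = 13 14 21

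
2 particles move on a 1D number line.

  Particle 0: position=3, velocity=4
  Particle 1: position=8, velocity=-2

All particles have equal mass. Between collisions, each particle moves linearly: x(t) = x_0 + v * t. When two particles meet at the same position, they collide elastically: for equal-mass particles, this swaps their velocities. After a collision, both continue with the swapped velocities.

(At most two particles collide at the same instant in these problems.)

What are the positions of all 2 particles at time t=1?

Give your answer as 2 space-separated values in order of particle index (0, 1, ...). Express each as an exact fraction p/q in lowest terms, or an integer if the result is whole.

Collision at t=5/6: particles 0 and 1 swap velocities; positions: p0=19/3 p1=19/3; velocities now: v0=-2 v1=4
Advance to t=1 (no further collisions before then); velocities: v0=-2 v1=4; positions = 6 7

Answer: 6 7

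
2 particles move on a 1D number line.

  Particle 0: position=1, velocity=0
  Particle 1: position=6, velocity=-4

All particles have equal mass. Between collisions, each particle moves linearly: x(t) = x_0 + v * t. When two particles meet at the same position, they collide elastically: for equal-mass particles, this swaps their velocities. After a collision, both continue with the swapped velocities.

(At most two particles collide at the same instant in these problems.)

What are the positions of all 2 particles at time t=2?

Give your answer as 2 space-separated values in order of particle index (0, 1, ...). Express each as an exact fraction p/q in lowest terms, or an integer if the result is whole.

Answer: -2 1

Derivation:
Collision at t=5/4: particles 0 and 1 swap velocities; positions: p0=1 p1=1; velocities now: v0=-4 v1=0
Advance to t=2 (no further collisions before then); velocities: v0=-4 v1=0; positions = -2 1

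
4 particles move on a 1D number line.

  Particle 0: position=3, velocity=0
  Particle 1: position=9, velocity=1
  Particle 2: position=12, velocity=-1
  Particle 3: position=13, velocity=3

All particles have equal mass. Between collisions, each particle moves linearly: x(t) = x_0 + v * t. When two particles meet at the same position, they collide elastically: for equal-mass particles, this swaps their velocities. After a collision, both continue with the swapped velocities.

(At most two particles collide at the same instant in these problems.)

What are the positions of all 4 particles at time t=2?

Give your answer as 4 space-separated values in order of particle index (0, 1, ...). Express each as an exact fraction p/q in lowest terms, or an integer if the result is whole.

Answer: 3 10 11 19

Derivation:
Collision at t=3/2: particles 1 and 2 swap velocities; positions: p0=3 p1=21/2 p2=21/2 p3=35/2; velocities now: v0=0 v1=-1 v2=1 v3=3
Advance to t=2 (no further collisions before then); velocities: v0=0 v1=-1 v2=1 v3=3; positions = 3 10 11 19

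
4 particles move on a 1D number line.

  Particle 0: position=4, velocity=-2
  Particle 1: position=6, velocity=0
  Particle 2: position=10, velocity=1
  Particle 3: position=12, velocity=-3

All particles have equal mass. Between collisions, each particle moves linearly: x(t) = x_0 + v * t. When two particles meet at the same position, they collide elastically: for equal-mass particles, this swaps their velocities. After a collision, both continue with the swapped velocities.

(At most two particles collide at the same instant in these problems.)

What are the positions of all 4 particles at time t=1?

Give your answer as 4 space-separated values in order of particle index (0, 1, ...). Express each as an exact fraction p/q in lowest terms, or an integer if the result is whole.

Collision at t=1/2: particles 2 and 3 swap velocities; positions: p0=3 p1=6 p2=21/2 p3=21/2; velocities now: v0=-2 v1=0 v2=-3 v3=1
Advance to t=1 (no further collisions before then); velocities: v0=-2 v1=0 v2=-3 v3=1; positions = 2 6 9 11

Answer: 2 6 9 11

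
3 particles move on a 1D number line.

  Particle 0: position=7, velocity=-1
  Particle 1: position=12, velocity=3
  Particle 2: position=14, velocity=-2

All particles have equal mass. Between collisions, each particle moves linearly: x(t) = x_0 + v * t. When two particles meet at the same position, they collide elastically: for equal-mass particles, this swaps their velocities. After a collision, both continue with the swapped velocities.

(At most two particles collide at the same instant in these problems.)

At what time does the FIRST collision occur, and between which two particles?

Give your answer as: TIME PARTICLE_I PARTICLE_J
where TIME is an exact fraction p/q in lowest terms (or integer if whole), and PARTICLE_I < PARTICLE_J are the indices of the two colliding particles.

Answer: 2/5 1 2

Derivation:
Pair (0,1): pos 7,12 vel -1,3 -> not approaching (rel speed -4 <= 0)
Pair (1,2): pos 12,14 vel 3,-2 -> gap=2, closing at 5/unit, collide at t=2/5
Earliest collision: t=2/5 between 1 and 2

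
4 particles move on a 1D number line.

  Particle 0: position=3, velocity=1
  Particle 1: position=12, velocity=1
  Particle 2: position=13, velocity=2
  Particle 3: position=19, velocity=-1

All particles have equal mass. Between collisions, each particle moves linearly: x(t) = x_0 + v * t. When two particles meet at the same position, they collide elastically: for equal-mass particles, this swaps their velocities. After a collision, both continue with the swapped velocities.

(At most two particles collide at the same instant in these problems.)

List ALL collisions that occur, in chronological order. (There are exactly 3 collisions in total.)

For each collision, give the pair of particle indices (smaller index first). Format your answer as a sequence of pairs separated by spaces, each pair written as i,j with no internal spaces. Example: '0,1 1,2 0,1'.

Answer: 2,3 1,2 0,1

Derivation:
Collision at t=2: particles 2 and 3 swap velocities; positions: p0=5 p1=14 p2=17 p3=17; velocities now: v0=1 v1=1 v2=-1 v3=2
Collision at t=7/2: particles 1 and 2 swap velocities; positions: p0=13/2 p1=31/2 p2=31/2 p3=20; velocities now: v0=1 v1=-1 v2=1 v3=2
Collision at t=8: particles 0 and 1 swap velocities; positions: p0=11 p1=11 p2=20 p3=29; velocities now: v0=-1 v1=1 v2=1 v3=2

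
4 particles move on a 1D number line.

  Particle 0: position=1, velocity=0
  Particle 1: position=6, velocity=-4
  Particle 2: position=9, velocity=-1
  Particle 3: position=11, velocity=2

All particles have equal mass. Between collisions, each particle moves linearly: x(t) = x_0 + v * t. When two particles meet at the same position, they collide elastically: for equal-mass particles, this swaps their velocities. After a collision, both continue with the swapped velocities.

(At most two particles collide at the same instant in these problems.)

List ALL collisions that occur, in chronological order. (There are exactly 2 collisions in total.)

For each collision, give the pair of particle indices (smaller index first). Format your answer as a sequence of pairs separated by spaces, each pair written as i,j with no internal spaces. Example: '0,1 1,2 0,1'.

Collision at t=5/4: particles 0 and 1 swap velocities; positions: p0=1 p1=1 p2=31/4 p3=27/2; velocities now: v0=-4 v1=0 v2=-1 v3=2
Collision at t=8: particles 1 and 2 swap velocities; positions: p0=-26 p1=1 p2=1 p3=27; velocities now: v0=-4 v1=-1 v2=0 v3=2

Answer: 0,1 1,2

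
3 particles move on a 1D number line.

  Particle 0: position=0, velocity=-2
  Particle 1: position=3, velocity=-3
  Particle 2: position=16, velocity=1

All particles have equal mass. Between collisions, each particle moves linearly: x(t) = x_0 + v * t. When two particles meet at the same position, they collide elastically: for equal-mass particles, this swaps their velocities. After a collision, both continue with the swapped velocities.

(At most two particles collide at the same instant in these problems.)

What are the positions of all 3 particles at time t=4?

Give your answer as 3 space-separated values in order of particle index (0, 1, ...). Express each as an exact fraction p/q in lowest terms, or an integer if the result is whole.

Collision at t=3: particles 0 and 1 swap velocities; positions: p0=-6 p1=-6 p2=19; velocities now: v0=-3 v1=-2 v2=1
Advance to t=4 (no further collisions before then); velocities: v0=-3 v1=-2 v2=1; positions = -9 -8 20

Answer: -9 -8 20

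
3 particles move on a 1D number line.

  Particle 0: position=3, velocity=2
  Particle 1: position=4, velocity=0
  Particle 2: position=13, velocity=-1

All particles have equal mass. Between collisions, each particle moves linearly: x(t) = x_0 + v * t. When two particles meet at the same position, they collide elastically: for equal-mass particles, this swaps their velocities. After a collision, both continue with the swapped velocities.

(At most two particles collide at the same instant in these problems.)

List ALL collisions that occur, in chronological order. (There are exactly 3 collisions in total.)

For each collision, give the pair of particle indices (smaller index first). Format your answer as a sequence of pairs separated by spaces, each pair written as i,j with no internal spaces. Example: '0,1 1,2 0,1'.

Collision at t=1/2: particles 0 and 1 swap velocities; positions: p0=4 p1=4 p2=25/2; velocities now: v0=0 v1=2 v2=-1
Collision at t=10/3: particles 1 and 2 swap velocities; positions: p0=4 p1=29/3 p2=29/3; velocities now: v0=0 v1=-1 v2=2
Collision at t=9: particles 0 and 1 swap velocities; positions: p0=4 p1=4 p2=21; velocities now: v0=-1 v1=0 v2=2

Answer: 0,1 1,2 0,1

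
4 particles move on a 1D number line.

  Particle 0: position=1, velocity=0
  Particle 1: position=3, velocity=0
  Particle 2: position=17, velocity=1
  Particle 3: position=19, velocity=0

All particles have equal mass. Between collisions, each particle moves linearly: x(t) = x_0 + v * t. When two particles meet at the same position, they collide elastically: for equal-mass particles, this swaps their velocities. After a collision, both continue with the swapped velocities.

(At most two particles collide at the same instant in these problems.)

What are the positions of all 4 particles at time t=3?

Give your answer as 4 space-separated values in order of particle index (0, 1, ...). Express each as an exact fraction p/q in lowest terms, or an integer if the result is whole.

Answer: 1 3 19 20

Derivation:
Collision at t=2: particles 2 and 3 swap velocities; positions: p0=1 p1=3 p2=19 p3=19; velocities now: v0=0 v1=0 v2=0 v3=1
Advance to t=3 (no further collisions before then); velocities: v0=0 v1=0 v2=0 v3=1; positions = 1 3 19 20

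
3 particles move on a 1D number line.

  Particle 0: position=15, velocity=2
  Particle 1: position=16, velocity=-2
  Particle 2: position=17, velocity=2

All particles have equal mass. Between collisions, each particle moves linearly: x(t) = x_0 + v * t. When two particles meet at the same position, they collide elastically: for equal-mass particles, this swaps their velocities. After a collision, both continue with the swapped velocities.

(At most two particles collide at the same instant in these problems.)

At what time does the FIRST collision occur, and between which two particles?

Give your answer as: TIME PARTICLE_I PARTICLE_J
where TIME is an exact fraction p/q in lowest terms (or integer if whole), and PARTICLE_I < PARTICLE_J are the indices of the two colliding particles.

Answer: 1/4 0 1

Derivation:
Pair (0,1): pos 15,16 vel 2,-2 -> gap=1, closing at 4/unit, collide at t=1/4
Pair (1,2): pos 16,17 vel -2,2 -> not approaching (rel speed -4 <= 0)
Earliest collision: t=1/4 between 0 and 1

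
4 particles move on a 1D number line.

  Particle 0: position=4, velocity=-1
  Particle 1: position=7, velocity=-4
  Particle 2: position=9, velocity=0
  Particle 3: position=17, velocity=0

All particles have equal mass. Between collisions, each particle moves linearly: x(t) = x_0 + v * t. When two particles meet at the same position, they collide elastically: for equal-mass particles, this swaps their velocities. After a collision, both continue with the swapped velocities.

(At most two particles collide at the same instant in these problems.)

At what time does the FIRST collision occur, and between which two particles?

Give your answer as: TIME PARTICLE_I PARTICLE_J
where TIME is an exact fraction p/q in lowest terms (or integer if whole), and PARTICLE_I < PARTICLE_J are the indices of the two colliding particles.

Pair (0,1): pos 4,7 vel -1,-4 -> gap=3, closing at 3/unit, collide at t=1
Pair (1,2): pos 7,9 vel -4,0 -> not approaching (rel speed -4 <= 0)
Pair (2,3): pos 9,17 vel 0,0 -> not approaching (rel speed 0 <= 0)
Earliest collision: t=1 between 0 and 1

Answer: 1 0 1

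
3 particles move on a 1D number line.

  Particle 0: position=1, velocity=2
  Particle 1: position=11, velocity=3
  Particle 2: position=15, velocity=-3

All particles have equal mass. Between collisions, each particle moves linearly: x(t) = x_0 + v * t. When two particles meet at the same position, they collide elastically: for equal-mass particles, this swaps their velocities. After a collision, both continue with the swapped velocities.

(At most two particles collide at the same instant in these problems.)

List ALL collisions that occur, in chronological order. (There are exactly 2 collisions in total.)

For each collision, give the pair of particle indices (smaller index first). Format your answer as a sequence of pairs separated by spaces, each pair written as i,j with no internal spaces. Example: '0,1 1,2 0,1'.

Collision at t=2/3: particles 1 and 2 swap velocities; positions: p0=7/3 p1=13 p2=13; velocities now: v0=2 v1=-3 v2=3
Collision at t=14/5: particles 0 and 1 swap velocities; positions: p0=33/5 p1=33/5 p2=97/5; velocities now: v0=-3 v1=2 v2=3

Answer: 1,2 0,1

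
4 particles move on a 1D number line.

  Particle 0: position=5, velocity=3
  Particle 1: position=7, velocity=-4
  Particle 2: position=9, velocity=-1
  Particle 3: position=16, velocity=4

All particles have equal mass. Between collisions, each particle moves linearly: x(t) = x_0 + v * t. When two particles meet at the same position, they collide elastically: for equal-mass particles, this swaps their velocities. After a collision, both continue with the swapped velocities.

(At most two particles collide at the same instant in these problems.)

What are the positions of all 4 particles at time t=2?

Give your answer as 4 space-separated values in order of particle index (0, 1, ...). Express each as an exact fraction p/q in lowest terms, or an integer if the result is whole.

Collision at t=2/7: particles 0 and 1 swap velocities; positions: p0=41/7 p1=41/7 p2=61/7 p3=120/7; velocities now: v0=-4 v1=3 v2=-1 v3=4
Collision at t=1: particles 1 and 2 swap velocities; positions: p0=3 p1=8 p2=8 p3=20; velocities now: v0=-4 v1=-1 v2=3 v3=4
Advance to t=2 (no further collisions before then); velocities: v0=-4 v1=-1 v2=3 v3=4; positions = -1 7 11 24

Answer: -1 7 11 24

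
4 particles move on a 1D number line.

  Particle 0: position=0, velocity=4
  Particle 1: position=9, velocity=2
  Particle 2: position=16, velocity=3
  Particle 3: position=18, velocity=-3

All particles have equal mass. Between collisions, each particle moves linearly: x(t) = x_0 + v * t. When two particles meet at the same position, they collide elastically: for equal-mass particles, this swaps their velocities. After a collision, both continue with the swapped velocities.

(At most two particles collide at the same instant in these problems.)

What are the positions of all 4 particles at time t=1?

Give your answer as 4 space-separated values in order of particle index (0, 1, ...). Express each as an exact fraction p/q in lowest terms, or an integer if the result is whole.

Collision at t=1/3: particles 2 and 3 swap velocities; positions: p0=4/3 p1=29/3 p2=17 p3=17; velocities now: v0=4 v1=2 v2=-3 v3=3
Advance to t=1 (no further collisions before then); velocities: v0=4 v1=2 v2=-3 v3=3; positions = 4 11 15 19

Answer: 4 11 15 19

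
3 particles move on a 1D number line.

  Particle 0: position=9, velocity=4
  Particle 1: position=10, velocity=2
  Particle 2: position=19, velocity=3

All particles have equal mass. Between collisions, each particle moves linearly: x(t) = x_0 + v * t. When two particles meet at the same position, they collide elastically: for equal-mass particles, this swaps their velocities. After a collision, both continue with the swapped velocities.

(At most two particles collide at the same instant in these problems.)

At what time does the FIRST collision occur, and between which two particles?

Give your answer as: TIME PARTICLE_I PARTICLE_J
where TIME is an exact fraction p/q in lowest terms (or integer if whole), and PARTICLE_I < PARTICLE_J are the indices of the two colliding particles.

Answer: 1/2 0 1

Derivation:
Pair (0,1): pos 9,10 vel 4,2 -> gap=1, closing at 2/unit, collide at t=1/2
Pair (1,2): pos 10,19 vel 2,3 -> not approaching (rel speed -1 <= 0)
Earliest collision: t=1/2 between 0 and 1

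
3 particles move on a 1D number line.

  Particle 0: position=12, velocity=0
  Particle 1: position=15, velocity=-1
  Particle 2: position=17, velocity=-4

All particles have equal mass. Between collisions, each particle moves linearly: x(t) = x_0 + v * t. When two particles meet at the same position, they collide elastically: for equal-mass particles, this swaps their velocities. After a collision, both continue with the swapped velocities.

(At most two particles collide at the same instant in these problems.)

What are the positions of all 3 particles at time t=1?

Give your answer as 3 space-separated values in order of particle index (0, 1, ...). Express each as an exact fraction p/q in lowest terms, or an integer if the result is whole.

Answer: 12 13 14

Derivation:
Collision at t=2/3: particles 1 and 2 swap velocities; positions: p0=12 p1=43/3 p2=43/3; velocities now: v0=0 v1=-4 v2=-1
Advance to t=1 (no further collisions before then); velocities: v0=0 v1=-4 v2=-1; positions = 12 13 14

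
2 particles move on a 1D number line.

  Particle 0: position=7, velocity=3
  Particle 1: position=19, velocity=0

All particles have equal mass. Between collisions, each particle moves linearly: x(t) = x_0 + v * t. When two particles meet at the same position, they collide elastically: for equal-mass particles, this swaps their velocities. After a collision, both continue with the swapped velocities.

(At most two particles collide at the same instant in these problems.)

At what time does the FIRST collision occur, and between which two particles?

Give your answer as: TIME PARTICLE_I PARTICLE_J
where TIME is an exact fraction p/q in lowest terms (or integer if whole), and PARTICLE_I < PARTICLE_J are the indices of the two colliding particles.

Answer: 4 0 1

Derivation:
Pair (0,1): pos 7,19 vel 3,0 -> gap=12, closing at 3/unit, collide at t=4
Earliest collision: t=4 between 0 and 1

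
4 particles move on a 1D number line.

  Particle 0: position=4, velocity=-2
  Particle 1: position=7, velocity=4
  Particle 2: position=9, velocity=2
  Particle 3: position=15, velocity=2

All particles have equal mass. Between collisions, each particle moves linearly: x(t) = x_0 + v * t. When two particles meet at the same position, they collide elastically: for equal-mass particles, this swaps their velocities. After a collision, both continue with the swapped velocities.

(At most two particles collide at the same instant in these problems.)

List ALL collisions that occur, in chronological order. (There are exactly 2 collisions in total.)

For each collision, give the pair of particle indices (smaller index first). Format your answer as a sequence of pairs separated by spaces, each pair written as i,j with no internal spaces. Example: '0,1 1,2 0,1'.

Answer: 1,2 2,3

Derivation:
Collision at t=1: particles 1 and 2 swap velocities; positions: p0=2 p1=11 p2=11 p3=17; velocities now: v0=-2 v1=2 v2=4 v3=2
Collision at t=4: particles 2 and 3 swap velocities; positions: p0=-4 p1=17 p2=23 p3=23; velocities now: v0=-2 v1=2 v2=2 v3=4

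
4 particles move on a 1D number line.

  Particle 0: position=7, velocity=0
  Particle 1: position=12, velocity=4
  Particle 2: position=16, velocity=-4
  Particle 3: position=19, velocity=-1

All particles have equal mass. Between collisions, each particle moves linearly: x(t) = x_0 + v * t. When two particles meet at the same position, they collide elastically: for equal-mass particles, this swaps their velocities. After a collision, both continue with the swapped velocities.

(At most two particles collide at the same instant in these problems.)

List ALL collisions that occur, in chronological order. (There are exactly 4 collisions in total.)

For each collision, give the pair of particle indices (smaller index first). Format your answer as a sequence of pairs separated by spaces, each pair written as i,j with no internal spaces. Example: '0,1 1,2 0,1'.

Answer: 1,2 2,3 0,1 1,2

Derivation:
Collision at t=1/2: particles 1 and 2 swap velocities; positions: p0=7 p1=14 p2=14 p3=37/2; velocities now: v0=0 v1=-4 v2=4 v3=-1
Collision at t=7/5: particles 2 and 3 swap velocities; positions: p0=7 p1=52/5 p2=88/5 p3=88/5; velocities now: v0=0 v1=-4 v2=-1 v3=4
Collision at t=9/4: particles 0 and 1 swap velocities; positions: p0=7 p1=7 p2=67/4 p3=21; velocities now: v0=-4 v1=0 v2=-1 v3=4
Collision at t=12: particles 1 and 2 swap velocities; positions: p0=-32 p1=7 p2=7 p3=60; velocities now: v0=-4 v1=-1 v2=0 v3=4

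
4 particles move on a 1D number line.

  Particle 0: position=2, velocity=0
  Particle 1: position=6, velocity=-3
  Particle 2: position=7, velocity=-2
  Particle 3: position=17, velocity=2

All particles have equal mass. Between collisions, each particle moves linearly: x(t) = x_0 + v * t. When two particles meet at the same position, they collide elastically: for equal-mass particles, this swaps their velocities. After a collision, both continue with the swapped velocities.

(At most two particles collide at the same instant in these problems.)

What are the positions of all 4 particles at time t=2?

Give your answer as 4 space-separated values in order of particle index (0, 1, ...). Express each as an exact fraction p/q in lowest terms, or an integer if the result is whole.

Answer: 0 2 3 21

Derivation:
Collision at t=4/3: particles 0 and 1 swap velocities; positions: p0=2 p1=2 p2=13/3 p3=59/3; velocities now: v0=-3 v1=0 v2=-2 v3=2
Advance to t=2 (no further collisions before then); velocities: v0=-3 v1=0 v2=-2 v3=2; positions = 0 2 3 21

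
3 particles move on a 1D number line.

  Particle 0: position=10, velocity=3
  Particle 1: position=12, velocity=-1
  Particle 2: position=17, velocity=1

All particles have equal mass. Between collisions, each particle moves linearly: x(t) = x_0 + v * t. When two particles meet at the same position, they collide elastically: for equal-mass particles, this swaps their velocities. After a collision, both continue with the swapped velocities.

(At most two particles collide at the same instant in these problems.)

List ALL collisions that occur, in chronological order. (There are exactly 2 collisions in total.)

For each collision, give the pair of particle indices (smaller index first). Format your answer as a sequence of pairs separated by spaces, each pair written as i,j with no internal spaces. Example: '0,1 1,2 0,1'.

Answer: 0,1 1,2

Derivation:
Collision at t=1/2: particles 0 and 1 swap velocities; positions: p0=23/2 p1=23/2 p2=35/2; velocities now: v0=-1 v1=3 v2=1
Collision at t=7/2: particles 1 and 2 swap velocities; positions: p0=17/2 p1=41/2 p2=41/2; velocities now: v0=-1 v1=1 v2=3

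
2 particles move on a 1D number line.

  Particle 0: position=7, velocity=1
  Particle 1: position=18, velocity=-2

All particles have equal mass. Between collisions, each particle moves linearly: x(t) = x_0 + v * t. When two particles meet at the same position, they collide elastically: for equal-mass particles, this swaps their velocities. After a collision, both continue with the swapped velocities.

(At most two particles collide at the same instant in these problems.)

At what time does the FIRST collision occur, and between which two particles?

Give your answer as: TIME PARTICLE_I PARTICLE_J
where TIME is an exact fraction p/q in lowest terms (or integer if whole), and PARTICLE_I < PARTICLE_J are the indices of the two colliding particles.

Pair (0,1): pos 7,18 vel 1,-2 -> gap=11, closing at 3/unit, collide at t=11/3
Earliest collision: t=11/3 between 0 and 1

Answer: 11/3 0 1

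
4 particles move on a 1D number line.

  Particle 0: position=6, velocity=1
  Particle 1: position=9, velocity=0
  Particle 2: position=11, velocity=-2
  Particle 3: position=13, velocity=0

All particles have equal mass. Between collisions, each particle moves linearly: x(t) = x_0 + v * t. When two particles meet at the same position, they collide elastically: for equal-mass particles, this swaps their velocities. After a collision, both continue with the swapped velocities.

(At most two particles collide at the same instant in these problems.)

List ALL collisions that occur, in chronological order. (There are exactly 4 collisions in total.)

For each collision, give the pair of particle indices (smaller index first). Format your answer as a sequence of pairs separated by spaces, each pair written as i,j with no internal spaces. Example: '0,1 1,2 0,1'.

Collision at t=1: particles 1 and 2 swap velocities; positions: p0=7 p1=9 p2=9 p3=13; velocities now: v0=1 v1=-2 v2=0 v3=0
Collision at t=5/3: particles 0 and 1 swap velocities; positions: p0=23/3 p1=23/3 p2=9 p3=13; velocities now: v0=-2 v1=1 v2=0 v3=0
Collision at t=3: particles 1 and 2 swap velocities; positions: p0=5 p1=9 p2=9 p3=13; velocities now: v0=-2 v1=0 v2=1 v3=0
Collision at t=7: particles 2 and 3 swap velocities; positions: p0=-3 p1=9 p2=13 p3=13; velocities now: v0=-2 v1=0 v2=0 v3=1

Answer: 1,2 0,1 1,2 2,3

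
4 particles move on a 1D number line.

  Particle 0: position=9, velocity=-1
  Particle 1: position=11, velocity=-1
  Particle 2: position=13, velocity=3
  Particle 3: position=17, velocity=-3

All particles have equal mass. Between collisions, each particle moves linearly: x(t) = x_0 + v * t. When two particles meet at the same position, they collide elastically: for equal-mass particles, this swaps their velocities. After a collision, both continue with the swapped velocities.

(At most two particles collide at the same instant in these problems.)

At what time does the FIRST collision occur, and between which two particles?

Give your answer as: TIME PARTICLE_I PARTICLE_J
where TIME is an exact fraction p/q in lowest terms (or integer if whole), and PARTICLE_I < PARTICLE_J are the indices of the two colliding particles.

Answer: 2/3 2 3

Derivation:
Pair (0,1): pos 9,11 vel -1,-1 -> not approaching (rel speed 0 <= 0)
Pair (1,2): pos 11,13 vel -1,3 -> not approaching (rel speed -4 <= 0)
Pair (2,3): pos 13,17 vel 3,-3 -> gap=4, closing at 6/unit, collide at t=2/3
Earliest collision: t=2/3 between 2 and 3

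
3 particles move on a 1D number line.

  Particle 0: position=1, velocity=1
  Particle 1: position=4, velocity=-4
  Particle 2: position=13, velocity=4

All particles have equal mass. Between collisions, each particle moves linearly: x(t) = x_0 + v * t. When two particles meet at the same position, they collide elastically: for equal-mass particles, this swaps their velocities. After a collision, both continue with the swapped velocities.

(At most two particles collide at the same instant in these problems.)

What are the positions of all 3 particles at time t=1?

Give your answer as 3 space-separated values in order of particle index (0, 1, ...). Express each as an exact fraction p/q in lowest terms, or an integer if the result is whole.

Collision at t=3/5: particles 0 and 1 swap velocities; positions: p0=8/5 p1=8/5 p2=77/5; velocities now: v0=-4 v1=1 v2=4
Advance to t=1 (no further collisions before then); velocities: v0=-4 v1=1 v2=4; positions = 0 2 17

Answer: 0 2 17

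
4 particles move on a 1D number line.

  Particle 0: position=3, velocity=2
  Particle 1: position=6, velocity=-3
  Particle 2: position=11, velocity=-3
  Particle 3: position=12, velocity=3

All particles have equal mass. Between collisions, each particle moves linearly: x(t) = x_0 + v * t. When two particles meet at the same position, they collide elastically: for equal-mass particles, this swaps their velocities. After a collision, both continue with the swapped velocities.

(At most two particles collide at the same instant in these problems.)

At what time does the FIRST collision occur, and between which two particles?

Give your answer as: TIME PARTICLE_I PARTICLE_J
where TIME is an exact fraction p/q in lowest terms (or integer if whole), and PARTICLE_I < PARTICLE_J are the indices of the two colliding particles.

Answer: 3/5 0 1

Derivation:
Pair (0,1): pos 3,6 vel 2,-3 -> gap=3, closing at 5/unit, collide at t=3/5
Pair (1,2): pos 6,11 vel -3,-3 -> not approaching (rel speed 0 <= 0)
Pair (2,3): pos 11,12 vel -3,3 -> not approaching (rel speed -6 <= 0)
Earliest collision: t=3/5 between 0 and 1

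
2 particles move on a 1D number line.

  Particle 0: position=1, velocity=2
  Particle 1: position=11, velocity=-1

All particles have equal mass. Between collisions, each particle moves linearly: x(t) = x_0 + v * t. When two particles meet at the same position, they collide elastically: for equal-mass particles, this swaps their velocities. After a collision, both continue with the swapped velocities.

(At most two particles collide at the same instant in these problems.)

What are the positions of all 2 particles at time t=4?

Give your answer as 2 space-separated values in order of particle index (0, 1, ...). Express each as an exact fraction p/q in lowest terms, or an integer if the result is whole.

Collision at t=10/3: particles 0 and 1 swap velocities; positions: p0=23/3 p1=23/3; velocities now: v0=-1 v1=2
Advance to t=4 (no further collisions before then); velocities: v0=-1 v1=2; positions = 7 9

Answer: 7 9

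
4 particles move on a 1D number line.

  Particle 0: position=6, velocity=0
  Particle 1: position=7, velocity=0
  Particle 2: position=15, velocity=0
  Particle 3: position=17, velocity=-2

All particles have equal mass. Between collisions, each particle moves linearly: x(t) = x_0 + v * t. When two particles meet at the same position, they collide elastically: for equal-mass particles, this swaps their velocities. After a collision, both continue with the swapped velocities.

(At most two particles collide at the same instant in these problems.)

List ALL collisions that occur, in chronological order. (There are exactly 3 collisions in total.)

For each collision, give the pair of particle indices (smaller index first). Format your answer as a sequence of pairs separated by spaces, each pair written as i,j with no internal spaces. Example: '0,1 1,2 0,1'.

Answer: 2,3 1,2 0,1

Derivation:
Collision at t=1: particles 2 and 3 swap velocities; positions: p0=6 p1=7 p2=15 p3=15; velocities now: v0=0 v1=0 v2=-2 v3=0
Collision at t=5: particles 1 and 2 swap velocities; positions: p0=6 p1=7 p2=7 p3=15; velocities now: v0=0 v1=-2 v2=0 v3=0
Collision at t=11/2: particles 0 and 1 swap velocities; positions: p0=6 p1=6 p2=7 p3=15; velocities now: v0=-2 v1=0 v2=0 v3=0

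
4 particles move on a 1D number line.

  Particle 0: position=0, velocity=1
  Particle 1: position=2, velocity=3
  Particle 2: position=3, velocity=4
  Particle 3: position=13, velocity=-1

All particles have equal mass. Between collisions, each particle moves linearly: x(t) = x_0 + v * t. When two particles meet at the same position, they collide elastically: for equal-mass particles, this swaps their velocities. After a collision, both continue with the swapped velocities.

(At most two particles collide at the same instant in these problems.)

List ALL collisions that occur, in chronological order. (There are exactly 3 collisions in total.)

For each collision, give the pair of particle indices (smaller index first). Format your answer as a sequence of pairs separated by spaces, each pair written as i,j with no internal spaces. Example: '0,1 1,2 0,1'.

Collision at t=2: particles 2 and 3 swap velocities; positions: p0=2 p1=8 p2=11 p3=11; velocities now: v0=1 v1=3 v2=-1 v3=4
Collision at t=11/4: particles 1 and 2 swap velocities; positions: p0=11/4 p1=41/4 p2=41/4 p3=14; velocities now: v0=1 v1=-1 v2=3 v3=4
Collision at t=13/2: particles 0 and 1 swap velocities; positions: p0=13/2 p1=13/2 p2=43/2 p3=29; velocities now: v0=-1 v1=1 v2=3 v3=4

Answer: 2,3 1,2 0,1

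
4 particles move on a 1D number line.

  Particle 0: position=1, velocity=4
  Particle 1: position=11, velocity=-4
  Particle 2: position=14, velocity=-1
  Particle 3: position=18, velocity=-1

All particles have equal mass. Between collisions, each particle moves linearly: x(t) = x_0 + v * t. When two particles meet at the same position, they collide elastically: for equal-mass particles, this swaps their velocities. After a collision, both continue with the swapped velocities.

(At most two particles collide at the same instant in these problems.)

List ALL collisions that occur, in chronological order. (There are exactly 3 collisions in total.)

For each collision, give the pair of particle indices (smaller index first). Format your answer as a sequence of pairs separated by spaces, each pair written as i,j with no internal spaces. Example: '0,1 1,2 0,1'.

Collision at t=5/4: particles 0 and 1 swap velocities; positions: p0=6 p1=6 p2=51/4 p3=67/4; velocities now: v0=-4 v1=4 v2=-1 v3=-1
Collision at t=13/5: particles 1 and 2 swap velocities; positions: p0=3/5 p1=57/5 p2=57/5 p3=77/5; velocities now: v0=-4 v1=-1 v2=4 v3=-1
Collision at t=17/5: particles 2 and 3 swap velocities; positions: p0=-13/5 p1=53/5 p2=73/5 p3=73/5; velocities now: v0=-4 v1=-1 v2=-1 v3=4

Answer: 0,1 1,2 2,3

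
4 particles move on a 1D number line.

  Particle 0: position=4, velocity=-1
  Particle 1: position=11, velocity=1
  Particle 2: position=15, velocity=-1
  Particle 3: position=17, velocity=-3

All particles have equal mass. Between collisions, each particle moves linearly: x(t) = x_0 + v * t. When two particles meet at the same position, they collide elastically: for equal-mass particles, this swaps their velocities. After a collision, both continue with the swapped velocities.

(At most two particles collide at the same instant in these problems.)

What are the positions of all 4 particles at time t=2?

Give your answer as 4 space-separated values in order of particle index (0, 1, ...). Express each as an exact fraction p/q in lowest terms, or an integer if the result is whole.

Answer: 2 11 13 13

Derivation:
Collision at t=1: particles 2 and 3 swap velocities; positions: p0=3 p1=12 p2=14 p3=14; velocities now: v0=-1 v1=1 v2=-3 v3=-1
Collision at t=3/2: particles 1 and 2 swap velocities; positions: p0=5/2 p1=25/2 p2=25/2 p3=27/2; velocities now: v0=-1 v1=-3 v2=1 v3=-1
Collision at t=2: particles 2 and 3 swap velocities; positions: p0=2 p1=11 p2=13 p3=13; velocities now: v0=-1 v1=-3 v2=-1 v3=1
Advance to t=2 (no further collisions before then); velocities: v0=-1 v1=-3 v2=-1 v3=1; positions = 2 11 13 13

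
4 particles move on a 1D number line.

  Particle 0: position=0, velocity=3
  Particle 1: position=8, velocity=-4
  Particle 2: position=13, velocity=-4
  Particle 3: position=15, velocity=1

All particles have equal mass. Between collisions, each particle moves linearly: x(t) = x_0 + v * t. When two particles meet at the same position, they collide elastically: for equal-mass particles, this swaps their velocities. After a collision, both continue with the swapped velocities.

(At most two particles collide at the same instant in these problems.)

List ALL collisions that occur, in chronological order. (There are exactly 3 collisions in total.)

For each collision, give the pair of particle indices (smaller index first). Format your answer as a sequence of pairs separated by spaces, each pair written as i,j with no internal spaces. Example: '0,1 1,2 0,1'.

Answer: 0,1 1,2 2,3

Derivation:
Collision at t=8/7: particles 0 and 1 swap velocities; positions: p0=24/7 p1=24/7 p2=59/7 p3=113/7; velocities now: v0=-4 v1=3 v2=-4 v3=1
Collision at t=13/7: particles 1 and 2 swap velocities; positions: p0=4/7 p1=39/7 p2=39/7 p3=118/7; velocities now: v0=-4 v1=-4 v2=3 v3=1
Collision at t=15/2: particles 2 and 3 swap velocities; positions: p0=-22 p1=-17 p2=45/2 p3=45/2; velocities now: v0=-4 v1=-4 v2=1 v3=3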